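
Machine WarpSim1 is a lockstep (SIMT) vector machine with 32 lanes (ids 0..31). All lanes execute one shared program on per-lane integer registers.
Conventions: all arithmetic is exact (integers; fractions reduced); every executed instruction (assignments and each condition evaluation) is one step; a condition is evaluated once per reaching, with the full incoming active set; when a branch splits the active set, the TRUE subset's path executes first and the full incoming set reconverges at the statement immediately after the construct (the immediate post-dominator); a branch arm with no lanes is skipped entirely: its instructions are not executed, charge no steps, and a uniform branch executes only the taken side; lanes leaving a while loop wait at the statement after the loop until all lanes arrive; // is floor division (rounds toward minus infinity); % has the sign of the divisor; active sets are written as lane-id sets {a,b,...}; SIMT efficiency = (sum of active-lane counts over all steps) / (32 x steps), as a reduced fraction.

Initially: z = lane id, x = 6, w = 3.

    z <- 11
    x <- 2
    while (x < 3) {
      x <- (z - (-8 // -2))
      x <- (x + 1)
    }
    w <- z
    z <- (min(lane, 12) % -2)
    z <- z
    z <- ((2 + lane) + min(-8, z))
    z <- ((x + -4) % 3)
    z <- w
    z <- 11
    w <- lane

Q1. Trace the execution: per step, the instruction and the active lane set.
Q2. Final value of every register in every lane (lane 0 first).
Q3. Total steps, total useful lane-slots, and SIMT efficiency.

step 0: z <- 11                      {0,1,2,3,4,5,6,7,8,9,10,11,12,13,14,15,16,17,18,19,20,21,22,23,24,25,26,27,28,29,30,31}
step 1: x <- 2                       {0,1,2,3,4,5,6,7,8,9,10,11,12,13,14,15,16,17,18,19,20,21,22,23,24,25,26,27,28,29,30,31}
step 2: eval (x < 3)                 {0,1,2,3,4,5,6,7,8,9,10,11,12,13,14,15,16,17,18,19,20,21,22,23,24,25,26,27,28,29,30,31}
step 3: x <- (z - (-8 // -2))        {0,1,2,3,4,5,6,7,8,9,10,11,12,13,14,15,16,17,18,19,20,21,22,23,24,25,26,27,28,29,30,31}
step 4: x <- (x + 1)                 {0,1,2,3,4,5,6,7,8,9,10,11,12,13,14,15,16,17,18,19,20,21,22,23,24,25,26,27,28,29,30,31}
step 5: eval (x < 3)                 {0,1,2,3,4,5,6,7,8,9,10,11,12,13,14,15,16,17,18,19,20,21,22,23,24,25,26,27,28,29,30,31}
step 6: w <- z                       {0,1,2,3,4,5,6,7,8,9,10,11,12,13,14,15,16,17,18,19,20,21,22,23,24,25,26,27,28,29,30,31}
step 7: z <- (min(lane, 12) % -2)    {0,1,2,3,4,5,6,7,8,9,10,11,12,13,14,15,16,17,18,19,20,21,22,23,24,25,26,27,28,29,30,31}
step 8: z <- z                       {0,1,2,3,4,5,6,7,8,9,10,11,12,13,14,15,16,17,18,19,20,21,22,23,24,25,26,27,28,29,30,31}
step 9: z <- ((2 + lane) + min(-8, z)) {0,1,2,3,4,5,6,7,8,9,10,11,12,13,14,15,16,17,18,19,20,21,22,23,24,25,26,27,28,29,30,31}
step 10: z <- ((x + -4) % 3)          {0,1,2,3,4,5,6,7,8,9,10,11,12,13,14,15,16,17,18,19,20,21,22,23,24,25,26,27,28,29,30,31}
step 11: z <- w                       {0,1,2,3,4,5,6,7,8,9,10,11,12,13,14,15,16,17,18,19,20,21,22,23,24,25,26,27,28,29,30,31}
step 12: z <- 11                      {0,1,2,3,4,5,6,7,8,9,10,11,12,13,14,15,16,17,18,19,20,21,22,23,24,25,26,27,28,29,30,31}
step 13: w <- lane                    {0,1,2,3,4,5,6,7,8,9,10,11,12,13,14,15,16,17,18,19,20,21,22,23,24,25,26,27,28,29,30,31}

Answer: 14 steps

z: 11,11,11,11,11,11,11,11,11,11,11,11,11,11,11,11,11,11,11,11,11,11,11,11,11,11,11,11,11,11,11,11
x: 8,8,8,8,8,8,8,8,8,8,8,8,8,8,8,8,8,8,8,8,8,8,8,8,8,8,8,8,8,8,8,8
w: 0,1,2,3,4,5,6,7,8,9,10,11,12,13,14,15,16,17,18,19,20,21,22,23,24,25,26,27,28,29,30,31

steps = 14; useful = 448; efficiency = 448/448 = 1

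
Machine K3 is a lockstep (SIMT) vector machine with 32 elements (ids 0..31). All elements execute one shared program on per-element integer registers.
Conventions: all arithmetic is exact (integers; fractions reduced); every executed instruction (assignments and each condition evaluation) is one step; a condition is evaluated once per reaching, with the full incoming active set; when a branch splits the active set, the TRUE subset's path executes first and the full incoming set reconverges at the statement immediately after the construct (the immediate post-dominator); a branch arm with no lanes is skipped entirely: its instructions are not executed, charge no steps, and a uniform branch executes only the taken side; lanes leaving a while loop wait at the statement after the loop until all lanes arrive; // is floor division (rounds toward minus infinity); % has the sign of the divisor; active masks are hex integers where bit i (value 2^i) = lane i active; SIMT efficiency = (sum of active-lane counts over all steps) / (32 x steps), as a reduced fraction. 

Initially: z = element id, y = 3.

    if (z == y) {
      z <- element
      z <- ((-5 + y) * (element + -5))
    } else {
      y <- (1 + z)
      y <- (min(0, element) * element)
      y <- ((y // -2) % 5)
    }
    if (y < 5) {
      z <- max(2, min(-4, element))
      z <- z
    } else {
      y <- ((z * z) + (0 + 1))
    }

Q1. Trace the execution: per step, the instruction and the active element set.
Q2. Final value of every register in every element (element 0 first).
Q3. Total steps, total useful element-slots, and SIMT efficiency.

step 0: eval (z == y)                0xffffffff
step 1: z <- element                 0x00000008
step 2: z <- ((-5 + y) * (element + -5)) 0x00000008
step 3: y <- (1 + z)                 0xfffffff7
step 4: y <- (min(0, element) * element) 0xfffffff7
step 5: y <- ((y // -2) % 5)         0xfffffff7
step 6: eval (y < 5)                 0xffffffff
step 7: z <- max(2, min(-4, element)) 0xffffffff
step 8: z <- z                       0xffffffff

Answer: 9 steps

z: 2,2,2,2,2,2,2,2,2,2,2,2,2,2,2,2,2,2,2,2,2,2,2,2,2,2,2,2,2,2,2,2
y: 0,0,0,3,0,0,0,0,0,0,0,0,0,0,0,0,0,0,0,0,0,0,0,0,0,0,0,0,0,0,0,0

steps = 9; useful = 223; efficiency = 223/288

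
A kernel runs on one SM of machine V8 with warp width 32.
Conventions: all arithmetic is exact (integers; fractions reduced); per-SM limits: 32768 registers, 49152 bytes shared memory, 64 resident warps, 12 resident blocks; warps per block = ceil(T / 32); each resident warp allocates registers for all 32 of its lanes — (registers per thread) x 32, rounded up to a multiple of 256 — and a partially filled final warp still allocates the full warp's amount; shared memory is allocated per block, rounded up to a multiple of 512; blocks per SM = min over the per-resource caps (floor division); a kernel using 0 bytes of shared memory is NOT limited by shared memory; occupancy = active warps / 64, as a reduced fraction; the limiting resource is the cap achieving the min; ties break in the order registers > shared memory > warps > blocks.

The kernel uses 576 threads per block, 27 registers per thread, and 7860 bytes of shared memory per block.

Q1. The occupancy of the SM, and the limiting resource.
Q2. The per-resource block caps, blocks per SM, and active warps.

Answer: occupancy 9/32, limited by registers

registers: 1 block
shared memory: 6 blocks
warps: 3 blocks
blocks: 12 blocks

Answer: 1 block, 18 active warps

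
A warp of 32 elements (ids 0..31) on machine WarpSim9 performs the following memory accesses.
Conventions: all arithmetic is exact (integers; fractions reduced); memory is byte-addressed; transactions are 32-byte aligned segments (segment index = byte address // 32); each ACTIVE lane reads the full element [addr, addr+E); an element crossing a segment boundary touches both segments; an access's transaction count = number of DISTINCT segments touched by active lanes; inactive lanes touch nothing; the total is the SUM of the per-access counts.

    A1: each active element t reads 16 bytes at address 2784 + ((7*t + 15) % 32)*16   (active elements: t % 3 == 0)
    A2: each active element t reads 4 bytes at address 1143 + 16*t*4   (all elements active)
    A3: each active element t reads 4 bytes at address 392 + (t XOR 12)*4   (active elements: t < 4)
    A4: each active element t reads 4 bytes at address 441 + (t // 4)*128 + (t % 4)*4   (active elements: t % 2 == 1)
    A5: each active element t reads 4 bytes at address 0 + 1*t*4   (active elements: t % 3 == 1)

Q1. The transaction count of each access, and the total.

A1: 7 transactions
A2: 32 transactions
A3: 2 transactions
A4: 16 transactions
A5: 4 transactions

Answer: 7,32,2,16,4; total 61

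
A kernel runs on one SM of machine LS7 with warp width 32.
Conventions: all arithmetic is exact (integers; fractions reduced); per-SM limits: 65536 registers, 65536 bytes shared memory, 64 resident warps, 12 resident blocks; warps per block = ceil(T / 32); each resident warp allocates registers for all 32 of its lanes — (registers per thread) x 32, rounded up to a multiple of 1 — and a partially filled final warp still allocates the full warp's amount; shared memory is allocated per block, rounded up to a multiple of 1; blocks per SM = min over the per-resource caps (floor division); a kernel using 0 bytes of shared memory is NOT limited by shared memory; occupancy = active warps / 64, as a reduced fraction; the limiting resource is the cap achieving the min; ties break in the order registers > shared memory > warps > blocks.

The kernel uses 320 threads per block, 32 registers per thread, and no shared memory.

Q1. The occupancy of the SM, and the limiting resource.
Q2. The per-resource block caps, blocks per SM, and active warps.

Answer: occupancy 15/16, limited by registers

registers: 6 blocks
shared memory: no limit (kernel uses none)
warps: 6 blocks
blocks: 12 blocks

Answer: 6 blocks, 60 active warps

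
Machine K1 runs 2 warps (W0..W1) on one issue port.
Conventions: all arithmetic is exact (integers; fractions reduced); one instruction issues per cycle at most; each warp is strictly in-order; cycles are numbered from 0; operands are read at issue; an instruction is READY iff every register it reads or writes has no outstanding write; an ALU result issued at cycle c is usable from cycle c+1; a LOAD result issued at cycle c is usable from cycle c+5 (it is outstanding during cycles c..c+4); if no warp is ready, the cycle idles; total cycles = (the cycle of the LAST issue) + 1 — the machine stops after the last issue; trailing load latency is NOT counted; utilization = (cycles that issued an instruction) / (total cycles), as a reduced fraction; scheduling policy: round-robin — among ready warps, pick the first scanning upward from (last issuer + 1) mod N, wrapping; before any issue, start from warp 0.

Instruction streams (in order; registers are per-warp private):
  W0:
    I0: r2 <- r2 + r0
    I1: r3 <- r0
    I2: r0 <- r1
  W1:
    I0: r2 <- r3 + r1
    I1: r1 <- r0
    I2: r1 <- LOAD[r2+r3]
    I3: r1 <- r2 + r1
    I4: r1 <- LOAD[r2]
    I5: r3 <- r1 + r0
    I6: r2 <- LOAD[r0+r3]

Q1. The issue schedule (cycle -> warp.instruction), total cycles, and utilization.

cycle 0: W0.I0
cycle 1: W1.I0
cycle 2: W0.I1
cycle 3: W1.I1
cycle 4: W0.I2
cycle 5: W1.I2
cycle 6: idle
cycle 7: idle
cycle 8: idle
cycle 9: idle
cycle 10: W1.I3
cycle 11: W1.I4
cycle 12: idle
cycle 13: idle
cycle 14: idle
cycle 15: idle
cycle 16: W1.I5
cycle 17: W1.I6

Answer: 18 cycles, utilization 5/9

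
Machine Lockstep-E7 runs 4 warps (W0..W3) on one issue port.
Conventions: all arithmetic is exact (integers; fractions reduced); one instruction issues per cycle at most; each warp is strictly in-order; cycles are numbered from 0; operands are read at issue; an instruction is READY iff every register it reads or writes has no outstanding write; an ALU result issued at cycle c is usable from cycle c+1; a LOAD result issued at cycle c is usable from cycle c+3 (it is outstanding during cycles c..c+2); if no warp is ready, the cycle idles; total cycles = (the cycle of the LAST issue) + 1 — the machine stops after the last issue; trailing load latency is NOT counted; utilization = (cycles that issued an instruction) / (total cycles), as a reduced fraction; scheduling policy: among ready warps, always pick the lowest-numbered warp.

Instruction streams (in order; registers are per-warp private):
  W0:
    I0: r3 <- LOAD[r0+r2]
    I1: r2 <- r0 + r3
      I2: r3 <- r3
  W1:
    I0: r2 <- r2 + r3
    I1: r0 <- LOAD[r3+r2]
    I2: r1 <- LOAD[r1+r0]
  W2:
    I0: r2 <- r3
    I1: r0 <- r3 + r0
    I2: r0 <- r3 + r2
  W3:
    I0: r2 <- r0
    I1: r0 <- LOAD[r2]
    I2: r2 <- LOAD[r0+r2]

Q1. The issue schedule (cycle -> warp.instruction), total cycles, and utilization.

cycle 0: W0.I0
cycle 1: W1.I0
cycle 2: W1.I1
cycle 3: W0.I1
cycle 4: W0.I2
cycle 5: W1.I2
cycle 6: W2.I0
cycle 7: W2.I1
cycle 8: W2.I2
cycle 9: W3.I0
cycle 10: W3.I1
cycle 11: idle
cycle 12: idle
cycle 13: W3.I2

Answer: 14 cycles, utilization 6/7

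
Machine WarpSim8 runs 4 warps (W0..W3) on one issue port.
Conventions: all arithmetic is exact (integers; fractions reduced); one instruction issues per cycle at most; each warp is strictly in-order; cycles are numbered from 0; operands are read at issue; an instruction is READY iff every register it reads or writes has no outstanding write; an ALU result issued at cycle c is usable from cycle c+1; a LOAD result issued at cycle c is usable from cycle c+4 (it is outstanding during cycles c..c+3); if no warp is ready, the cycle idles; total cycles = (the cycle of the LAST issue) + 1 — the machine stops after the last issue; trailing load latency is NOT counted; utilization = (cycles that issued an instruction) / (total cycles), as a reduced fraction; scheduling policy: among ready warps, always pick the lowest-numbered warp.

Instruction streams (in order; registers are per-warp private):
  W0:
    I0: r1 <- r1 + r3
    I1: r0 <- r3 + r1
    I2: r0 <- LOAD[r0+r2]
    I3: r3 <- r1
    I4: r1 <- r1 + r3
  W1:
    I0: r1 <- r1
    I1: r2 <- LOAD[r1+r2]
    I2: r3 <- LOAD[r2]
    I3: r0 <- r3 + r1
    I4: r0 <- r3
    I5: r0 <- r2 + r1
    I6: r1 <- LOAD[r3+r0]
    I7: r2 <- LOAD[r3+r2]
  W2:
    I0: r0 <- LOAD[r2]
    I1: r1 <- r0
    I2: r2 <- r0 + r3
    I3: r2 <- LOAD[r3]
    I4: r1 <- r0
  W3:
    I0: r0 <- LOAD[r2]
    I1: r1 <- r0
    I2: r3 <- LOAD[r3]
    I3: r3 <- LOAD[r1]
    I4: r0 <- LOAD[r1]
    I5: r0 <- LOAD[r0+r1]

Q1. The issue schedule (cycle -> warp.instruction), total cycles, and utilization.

cycle 0: W0.I0
cycle 1: W0.I1
cycle 2: W0.I2
cycle 3: W0.I3
cycle 4: W0.I4
cycle 5: W1.I0
cycle 6: W1.I1
cycle 7: W2.I0
cycle 8: W3.I0
cycle 9: idle
cycle 10: W1.I2
cycle 11: W2.I1
cycle 12: W2.I2
cycle 13: W2.I3
cycle 14: W1.I3
cycle 15: W1.I4
cycle 16: W1.I5
cycle 17: W1.I6
cycle 18: W1.I7
cycle 19: W2.I4
cycle 20: W3.I1
cycle 21: W3.I2
cycle 22: idle
cycle 23: idle
cycle 24: idle
cycle 25: W3.I3
cycle 26: W3.I4
cycle 27: idle
cycle 28: idle
cycle 29: idle
cycle 30: W3.I5

Answer: 31 cycles, utilization 24/31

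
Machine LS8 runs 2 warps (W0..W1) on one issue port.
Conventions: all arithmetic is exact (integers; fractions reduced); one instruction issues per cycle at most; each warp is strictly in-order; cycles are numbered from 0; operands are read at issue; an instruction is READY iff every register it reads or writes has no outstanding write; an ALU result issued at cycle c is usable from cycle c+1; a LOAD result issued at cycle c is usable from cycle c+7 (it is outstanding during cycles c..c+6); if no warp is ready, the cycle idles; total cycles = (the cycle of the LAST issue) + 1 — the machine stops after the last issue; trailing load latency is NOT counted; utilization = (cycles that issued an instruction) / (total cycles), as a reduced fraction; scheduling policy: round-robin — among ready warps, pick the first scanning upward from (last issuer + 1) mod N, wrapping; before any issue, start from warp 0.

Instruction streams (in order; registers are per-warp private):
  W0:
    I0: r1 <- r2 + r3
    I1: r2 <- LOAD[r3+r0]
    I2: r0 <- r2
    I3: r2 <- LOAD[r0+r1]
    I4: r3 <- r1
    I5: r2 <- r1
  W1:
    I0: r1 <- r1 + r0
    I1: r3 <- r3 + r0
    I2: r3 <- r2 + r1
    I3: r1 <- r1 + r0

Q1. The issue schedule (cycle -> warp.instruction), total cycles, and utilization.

cycle 0: W0.I0
cycle 1: W1.I0
cycle 2: W0.I1
cycle 3: W1.I1
cycle 4: W1.I2
cycle 5: W1.I3
cycle 6: idle
cycle 7: idle
cycle 8: idle
cycle 9: W0.I2
cycle 10: W0.I3
cycle 11: W0.I4
cycle 12: idle
cycle 13: idle
cycle 14: idle
cycle 15: idle
cycle 16: idle
cycle 17: W0.I5

Answer: 18 cycles, utilization 5/9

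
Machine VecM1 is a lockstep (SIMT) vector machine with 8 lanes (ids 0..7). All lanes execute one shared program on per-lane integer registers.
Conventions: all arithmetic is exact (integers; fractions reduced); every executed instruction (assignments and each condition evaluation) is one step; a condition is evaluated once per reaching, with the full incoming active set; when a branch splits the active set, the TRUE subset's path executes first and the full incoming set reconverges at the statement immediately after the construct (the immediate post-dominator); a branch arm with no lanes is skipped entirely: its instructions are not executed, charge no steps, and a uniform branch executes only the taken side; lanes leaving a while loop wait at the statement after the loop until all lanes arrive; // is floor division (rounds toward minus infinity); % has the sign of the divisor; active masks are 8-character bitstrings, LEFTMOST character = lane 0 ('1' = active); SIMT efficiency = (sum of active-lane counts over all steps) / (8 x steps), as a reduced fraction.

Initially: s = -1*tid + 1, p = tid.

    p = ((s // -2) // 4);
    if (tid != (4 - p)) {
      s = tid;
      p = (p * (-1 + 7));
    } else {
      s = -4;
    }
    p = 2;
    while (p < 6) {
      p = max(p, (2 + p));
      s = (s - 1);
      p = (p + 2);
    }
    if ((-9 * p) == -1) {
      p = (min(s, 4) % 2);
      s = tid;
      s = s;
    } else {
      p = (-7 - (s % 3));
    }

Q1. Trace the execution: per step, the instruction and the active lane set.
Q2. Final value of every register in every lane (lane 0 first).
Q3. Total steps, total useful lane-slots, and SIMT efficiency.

step 0: p <- ((s // -2) // 4)        11111111
step 1: eval (tid != (4 - p))        11111111
step 2: s <- tid                     11110111
step 3: p <- (p * (-1 + 7))          11110111
step 4: s <- -4                      00001000
step 5: p <- 2                       11111111
step 6: eval (p < 6)                 11111111
step 7: p <- max(p, (2 + p))         11111111
step 8: s <- (s - 1)                 11111111
step 9: p <- (p + 2)                 11111111
step 10: eval (p < 6)                 11111111
step 11: eval ((-9 * p) == -1)        11111111
step 12: p <- (-7 - (s % 3))          11111111

Answer: 13 steps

s: -1,0,1,2,-5,4,5,6
p: -9,-7,-8,-9,-8,-8,-9,-7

steps = 13; useful = 95; efficiency = 95/104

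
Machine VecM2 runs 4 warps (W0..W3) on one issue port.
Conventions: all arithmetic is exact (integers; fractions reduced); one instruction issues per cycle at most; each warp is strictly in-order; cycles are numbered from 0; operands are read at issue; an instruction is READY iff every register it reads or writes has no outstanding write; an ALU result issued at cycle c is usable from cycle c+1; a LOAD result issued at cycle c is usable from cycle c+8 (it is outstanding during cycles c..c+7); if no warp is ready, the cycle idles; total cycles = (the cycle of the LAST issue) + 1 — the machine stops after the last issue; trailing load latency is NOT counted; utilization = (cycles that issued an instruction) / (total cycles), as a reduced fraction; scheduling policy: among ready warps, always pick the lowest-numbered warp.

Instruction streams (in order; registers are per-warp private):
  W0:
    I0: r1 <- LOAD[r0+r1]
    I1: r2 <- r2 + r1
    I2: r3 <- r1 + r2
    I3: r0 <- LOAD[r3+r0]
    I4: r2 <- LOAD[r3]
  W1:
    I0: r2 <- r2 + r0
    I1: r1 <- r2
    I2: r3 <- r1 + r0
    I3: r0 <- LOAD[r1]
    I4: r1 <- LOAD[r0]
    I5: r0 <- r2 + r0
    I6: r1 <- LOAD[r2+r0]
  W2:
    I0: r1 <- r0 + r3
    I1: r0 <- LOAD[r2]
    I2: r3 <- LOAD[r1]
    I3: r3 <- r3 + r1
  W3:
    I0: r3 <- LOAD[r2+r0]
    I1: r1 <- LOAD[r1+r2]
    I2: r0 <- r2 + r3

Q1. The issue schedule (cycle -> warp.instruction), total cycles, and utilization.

cycle 0: W0.I0
cycle 1: W1.I0
cycle 2: W1.I1
cycle 3: W1.I2
cycle 4: W1.I3
cycle 5: W2.I0
cycle 6: W2.I1
cycle 7: W2.I2
cycle 8: W0.I1
cycle 9: W0.I2
cycle 10: W0.I3
cycle 11: W0.I4
cycle 12: W1.I4
cycle 13: W1.I5
cycle 14: W3.I0
cycle 15: W2.I3
cycle 16: W3.I1
cycle 17: idle
cycle 18: idle
cycle 19: idle
cycle 20: W1.I6
cycle 21: idle
cycle 22: W3.I2

Answer: 23 cycles, utilization 19/23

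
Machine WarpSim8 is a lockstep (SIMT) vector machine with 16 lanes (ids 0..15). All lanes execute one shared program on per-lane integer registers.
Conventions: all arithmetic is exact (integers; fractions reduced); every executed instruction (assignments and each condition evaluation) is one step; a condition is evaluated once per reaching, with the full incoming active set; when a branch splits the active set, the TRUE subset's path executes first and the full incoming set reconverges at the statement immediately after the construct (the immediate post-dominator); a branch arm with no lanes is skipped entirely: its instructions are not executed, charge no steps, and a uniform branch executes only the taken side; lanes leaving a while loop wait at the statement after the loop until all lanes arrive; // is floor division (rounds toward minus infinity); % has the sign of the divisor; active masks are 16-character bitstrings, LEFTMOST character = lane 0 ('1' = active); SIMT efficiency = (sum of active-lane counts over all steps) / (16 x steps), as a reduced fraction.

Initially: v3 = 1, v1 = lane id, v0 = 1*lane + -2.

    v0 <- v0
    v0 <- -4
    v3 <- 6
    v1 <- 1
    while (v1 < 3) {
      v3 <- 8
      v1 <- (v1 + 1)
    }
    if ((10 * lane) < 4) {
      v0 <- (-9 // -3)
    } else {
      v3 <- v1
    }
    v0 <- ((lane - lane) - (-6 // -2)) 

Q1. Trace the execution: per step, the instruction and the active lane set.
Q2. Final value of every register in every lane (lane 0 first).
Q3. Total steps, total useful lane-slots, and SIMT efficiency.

step 0: v0 <- v0                     1111111111111111
step 1: v0 <- -4                     1111111111111111
step 2: v3 <- 6                      1111111111111111
step 3: v1 <- 1                      1111111111111111
step 4: eval (v1 < 3)                1111111111111111
step 5: v3 <- 8                      1111111111111111
step 6: v1 <- (v1 + 1)               1111111111111111
step 7: eval (v1 < 3)                1111111111111111
step 8: v3 <- 8                      1111111111111111
step 9: v1 <- (v1 + 1)               1111111111111111
step 10: eval (v1 < 3)                1111111111111111
step 11: eval ((10 * lane) < 4)       1111111111111111
step 12: v0 <- (-9 // -3)             1000000000000000
step 13: v3 <- v1                     0111111111111111
step 14: v0 <- ((lane - lane) - (-6 // -2)) 1111111111111111

Answer: 15 steps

v3: 8,3,3,3,3,3,3,3,3,3,3,3,3,3,3,3
v1: 3,3,3,3,3,3,3,3,3,3,3,3,3,3,3,3
v0: -3,-3,-3,-3,-3,-3,-3,-3,-3,-3,-3,-3,-3,-3,-3,-3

steps = 15; useful = 224; efficiency = 224/240 = 14/15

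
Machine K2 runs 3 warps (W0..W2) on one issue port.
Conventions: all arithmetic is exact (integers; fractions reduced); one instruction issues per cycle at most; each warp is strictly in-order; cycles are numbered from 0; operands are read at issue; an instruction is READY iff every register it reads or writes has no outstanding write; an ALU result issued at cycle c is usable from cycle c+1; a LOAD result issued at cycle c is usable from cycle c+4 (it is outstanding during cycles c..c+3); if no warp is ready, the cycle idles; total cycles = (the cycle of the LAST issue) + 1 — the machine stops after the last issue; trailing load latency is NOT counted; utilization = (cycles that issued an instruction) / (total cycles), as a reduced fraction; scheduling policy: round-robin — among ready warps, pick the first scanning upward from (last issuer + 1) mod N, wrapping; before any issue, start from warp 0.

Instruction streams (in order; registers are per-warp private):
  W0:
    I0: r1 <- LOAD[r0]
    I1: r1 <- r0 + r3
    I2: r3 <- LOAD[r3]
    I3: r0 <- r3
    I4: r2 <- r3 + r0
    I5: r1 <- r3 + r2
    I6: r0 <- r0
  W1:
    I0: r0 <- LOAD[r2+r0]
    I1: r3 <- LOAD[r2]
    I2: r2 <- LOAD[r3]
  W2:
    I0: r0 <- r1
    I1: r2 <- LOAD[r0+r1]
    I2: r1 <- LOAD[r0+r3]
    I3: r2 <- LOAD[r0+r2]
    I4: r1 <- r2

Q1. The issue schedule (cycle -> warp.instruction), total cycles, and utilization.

cycle 0: W0.I0
cycle 1: W1.I0
cycle 2: W2.I0
cycle 3: W1.I1
cycle 4: W2.I1
cycle 5: W0.I1
cycle 6: W2.I2
cycle 7: W0.I2
cycle 8: W1.I2
cycle 9: W2.I3
cycle 10: idle
cycle 11: W0.I3
cycle 12: W0.I4
cycle 13: W2.I4
cycle 14: W0.I5
cycle 15: W0.I6

Answer: 16 cycles, utilization 15/16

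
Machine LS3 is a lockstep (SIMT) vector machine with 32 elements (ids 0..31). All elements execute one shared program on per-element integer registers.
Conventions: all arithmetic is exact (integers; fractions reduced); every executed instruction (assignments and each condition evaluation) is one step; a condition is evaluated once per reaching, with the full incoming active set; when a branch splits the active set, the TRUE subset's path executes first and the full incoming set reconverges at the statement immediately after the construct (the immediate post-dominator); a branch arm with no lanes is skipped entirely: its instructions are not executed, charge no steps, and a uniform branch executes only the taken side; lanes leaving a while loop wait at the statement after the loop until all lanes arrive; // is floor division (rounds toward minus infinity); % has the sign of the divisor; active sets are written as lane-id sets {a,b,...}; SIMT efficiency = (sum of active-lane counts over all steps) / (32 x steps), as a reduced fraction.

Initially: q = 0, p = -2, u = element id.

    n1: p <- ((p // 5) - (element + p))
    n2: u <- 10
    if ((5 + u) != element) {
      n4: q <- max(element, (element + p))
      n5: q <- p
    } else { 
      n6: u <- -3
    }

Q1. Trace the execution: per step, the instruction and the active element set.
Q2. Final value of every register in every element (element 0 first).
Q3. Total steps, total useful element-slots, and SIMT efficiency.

step 0: p <- ((p // 5) - (element + p)) {0,1,2,3,4,5,6,7,8,9,10,11,12,13,14,15,16,17,18,19,20,21,22,23,24,25,26,27,28,29,30,31}
step 1: u <- 10                      {0,1,2,3,4,5,6,7,8,9,10,11,12,13,14,15,16,17,18,19,20,21,22,23,24,25,26,27,28,29,30,31}
step 2: eval ((5 + u) != element)    {0,1,2,3,4,5,6,7,8,9,10,11,12,13,14,15,16,17,18,19,20,21,22,23,24,25,26,27,28,29,30,31}
step 3: q <- max(element, (element + p)) {0,1,2,3,4,5,6,7,8,9,10,11,12,13,14,16,17,18,19,20,21,22,23,24,25,26,27,28,29,30,31}
step 4: q <- p                       {0,1,2,3,4,5,6,7,8,9,10,11,12,13,14,16,17,18,19,20,21,22,23,24,25,26,27,28,29,30,31}
step 5: u <- -3                      {15}

Answer: 6 steps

q: 1,0,-1,-2,-3,-4,-5,-6,-7,-8,-9,-10,-11,-12,-13,0,-15,-16,-17,-18,-19,-20,-21,-22,-23,-24,-25,-26,-27,-28,-29,-30
p: 1,0,-1,-2,-3,-4,-5,-6,-7,-8,-9,-10,-11,-12,-13,-14,-15,-16,-17,-18,-19,-20,-21,-22,-23,-24,-25,-26,-27,-28,-29,-30
u: 10,10,10,10,10,10,10,10,10,10,10,10,10,10,10,-3,10,10,10,10,10,10,10,10,10,10,10,10,10,10,10,10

steps = 6; useful = 159; efficiency = 159/192 = 53/64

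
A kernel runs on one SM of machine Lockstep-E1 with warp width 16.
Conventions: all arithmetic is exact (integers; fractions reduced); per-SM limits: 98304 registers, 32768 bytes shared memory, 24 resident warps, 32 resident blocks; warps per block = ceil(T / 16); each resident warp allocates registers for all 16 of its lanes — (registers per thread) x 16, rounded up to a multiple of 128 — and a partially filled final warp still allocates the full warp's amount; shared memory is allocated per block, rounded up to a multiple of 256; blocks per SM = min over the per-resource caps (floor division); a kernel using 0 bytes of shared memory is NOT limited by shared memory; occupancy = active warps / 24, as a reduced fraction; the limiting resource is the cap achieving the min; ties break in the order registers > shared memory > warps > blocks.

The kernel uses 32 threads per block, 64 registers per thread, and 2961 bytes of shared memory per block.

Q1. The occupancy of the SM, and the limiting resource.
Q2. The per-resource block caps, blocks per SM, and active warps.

Answer: occupancy 5/6, limited by shared memory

registers: 48 blocks
shared memory: 10 blocks
warps: 12 blocks
blocks: 32 blocks

Answer: 10 blocks, 20 active warps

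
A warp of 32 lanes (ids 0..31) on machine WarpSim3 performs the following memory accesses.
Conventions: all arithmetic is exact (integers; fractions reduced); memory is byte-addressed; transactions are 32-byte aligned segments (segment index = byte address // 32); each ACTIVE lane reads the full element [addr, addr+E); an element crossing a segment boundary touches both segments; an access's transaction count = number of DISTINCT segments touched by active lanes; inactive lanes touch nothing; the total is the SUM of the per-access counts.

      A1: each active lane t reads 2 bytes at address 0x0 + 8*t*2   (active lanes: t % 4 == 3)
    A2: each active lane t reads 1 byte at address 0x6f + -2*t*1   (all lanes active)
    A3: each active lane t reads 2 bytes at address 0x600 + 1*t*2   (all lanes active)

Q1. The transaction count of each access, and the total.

A1: 8 transactions
A2: 3 transactions
A3: 2 transactions

Answer: 8,3,2; total 13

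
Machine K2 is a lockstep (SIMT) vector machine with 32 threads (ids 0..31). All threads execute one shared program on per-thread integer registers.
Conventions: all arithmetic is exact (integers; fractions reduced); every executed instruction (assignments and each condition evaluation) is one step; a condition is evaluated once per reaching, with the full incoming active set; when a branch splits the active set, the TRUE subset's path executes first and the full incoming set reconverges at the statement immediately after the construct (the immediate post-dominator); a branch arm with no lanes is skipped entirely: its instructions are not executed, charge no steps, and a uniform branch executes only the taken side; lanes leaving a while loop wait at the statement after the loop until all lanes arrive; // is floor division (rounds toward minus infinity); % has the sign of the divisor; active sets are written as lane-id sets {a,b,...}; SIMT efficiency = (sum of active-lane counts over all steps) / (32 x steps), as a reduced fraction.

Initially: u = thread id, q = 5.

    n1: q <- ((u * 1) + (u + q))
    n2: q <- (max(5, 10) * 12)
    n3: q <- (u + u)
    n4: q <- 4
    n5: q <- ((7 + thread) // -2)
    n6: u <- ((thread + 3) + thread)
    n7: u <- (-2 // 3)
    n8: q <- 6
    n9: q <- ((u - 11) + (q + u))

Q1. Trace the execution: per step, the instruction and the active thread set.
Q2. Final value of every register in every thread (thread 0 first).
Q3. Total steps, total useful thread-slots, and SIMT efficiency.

step 0: q <- ((u * 1) + (u + q))     {0,1,2,3,4,5,6,7,8,9,10,11,12,13,14,15,16,17,18,19,20,21,22,23,24,25,26,27,28,29,30,31}
step 1: q <- (max(5, 10) * 12)       {0,1,2,3,4,5,6,7,8,9,10,11,12,13,14,15,16,17,18,19,20,21,22,23,24,25,26,27,28,29,30,31}
step 2: q <- (u + u)                 {0,1,2,3,4,5,6,7,8,9,10,11,12,13,14,15,16,17,18,19,20,21,22,23,24,25,26,27,28,29,30,31}
step 3: q <- 4                       {0,1,2,3,4,5,6,7,8,9,10,11,12,13,14,15,16,17,18,19,20,21,22,23,24,25,26,27,28,29,30,31}
step 4: q <- ((7 + thread) // -2)    {0,1,2,3,4,5,6,7,8,9,10,11,12,13,14,15,16,17,18,19,20,21,22,23,24,25,26,27,28,29,30,31}
step 5: u <- ((thread + 3) + thread) {0,1,2,3,4,5,6,7,8,9,10,11,12,13,14,15,16,17,18,19,20,21,22,23,24,25,26,27,28,29,30,31}
step 6: u <- (-2 // 3)               {0,1,2,3,4,5,6,7,8,9,10,11,12,13,14,15,16,17,18,19,20,21,22,23,24,25,26,27,28,29,30,31}
step 7: q <- 6                       {0,1,2,3,4,5,6,7,8,9,10,11,12,13,14,15,16,17,18,19,20,21,22,23,24,25,26,27,28,29,30,31}
step 8: q <- ((u - 11) + (q + u))    {0,1,2,3,4,5,6,7,8,9,10,11,12,13,14,15,16,17,18,19,20,21,22,23,24,25,26,27,28,29,30,31}

Answer: 9 steps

u: -1,-1,-1,-1,-1,-1,-1,-1,-1,-1,-1,-1,-1,-1,-1,-1,-1,-1,-1,-1,-1,-1,-1,-1,-1,-1,-1,-1,-1,-1,-1,-1
q: -7,-7,-7,-7,-7,-7,-7,-7,-7,-7,-7,-7,-7,-7,-7,-7,-7,-7,-7,-7,-7,-7,-7,-7,-7,-7,-7,-7,-7,-7,-7,-7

steps = 9; useful = 288; efficiency = 288/288 = 1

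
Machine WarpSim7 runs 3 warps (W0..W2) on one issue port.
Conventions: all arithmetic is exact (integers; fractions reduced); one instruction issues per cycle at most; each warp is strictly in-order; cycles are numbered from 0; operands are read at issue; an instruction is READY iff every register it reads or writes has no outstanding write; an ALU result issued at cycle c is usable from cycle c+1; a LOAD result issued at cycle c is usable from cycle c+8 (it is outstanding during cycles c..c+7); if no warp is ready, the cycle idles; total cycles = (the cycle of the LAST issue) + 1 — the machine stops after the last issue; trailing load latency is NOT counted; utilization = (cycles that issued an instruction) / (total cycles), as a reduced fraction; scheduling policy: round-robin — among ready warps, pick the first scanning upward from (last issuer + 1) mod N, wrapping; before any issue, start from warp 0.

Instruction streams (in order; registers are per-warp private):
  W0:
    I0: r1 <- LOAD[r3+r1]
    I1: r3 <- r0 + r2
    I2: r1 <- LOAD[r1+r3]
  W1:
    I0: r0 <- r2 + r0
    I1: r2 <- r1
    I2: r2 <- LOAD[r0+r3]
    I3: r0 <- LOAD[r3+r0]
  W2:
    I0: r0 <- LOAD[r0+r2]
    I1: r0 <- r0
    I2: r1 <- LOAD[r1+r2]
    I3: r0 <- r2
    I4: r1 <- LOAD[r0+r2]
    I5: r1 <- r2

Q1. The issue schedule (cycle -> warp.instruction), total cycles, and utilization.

cycle 0: W0.I0
cycle 1: W1.I0
cycle 2: W2.I0
cycle 3: W0.I1
cycle 4: W1.I1
cycle 5: W1.I2
cycle 6: W1.I3
cycle 7: idle
cycle 8: W0.I2
cycle 9: idle
cycle 10: W2.I1
cycle 11: W2.I2
cycle 12: W2.I3
cycle 13: idle
cycle 14: idle
cycle 15: idle
cycle 16: idle
cycle 17: idle
cycle 18: idle
cycle 19: W2.I4
cycle 20: idle
cycle 21: idle
cycle 22: idle
cycle 23: idle
cycle 24: idle
cycle 25: idle
cycle 26: idle
cycle 27: W2.I5

Answer: 28 cycles, utilization 13/28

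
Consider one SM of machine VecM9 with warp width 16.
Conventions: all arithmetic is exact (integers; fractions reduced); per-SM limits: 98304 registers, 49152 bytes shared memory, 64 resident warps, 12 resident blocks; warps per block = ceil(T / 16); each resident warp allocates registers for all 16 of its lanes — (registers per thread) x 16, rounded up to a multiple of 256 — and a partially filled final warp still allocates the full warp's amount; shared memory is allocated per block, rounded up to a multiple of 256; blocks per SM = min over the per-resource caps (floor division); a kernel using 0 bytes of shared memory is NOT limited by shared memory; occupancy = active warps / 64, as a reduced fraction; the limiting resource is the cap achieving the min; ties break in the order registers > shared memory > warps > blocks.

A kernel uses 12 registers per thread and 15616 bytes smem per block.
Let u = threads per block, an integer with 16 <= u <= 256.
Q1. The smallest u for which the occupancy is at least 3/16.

Answer: u = 49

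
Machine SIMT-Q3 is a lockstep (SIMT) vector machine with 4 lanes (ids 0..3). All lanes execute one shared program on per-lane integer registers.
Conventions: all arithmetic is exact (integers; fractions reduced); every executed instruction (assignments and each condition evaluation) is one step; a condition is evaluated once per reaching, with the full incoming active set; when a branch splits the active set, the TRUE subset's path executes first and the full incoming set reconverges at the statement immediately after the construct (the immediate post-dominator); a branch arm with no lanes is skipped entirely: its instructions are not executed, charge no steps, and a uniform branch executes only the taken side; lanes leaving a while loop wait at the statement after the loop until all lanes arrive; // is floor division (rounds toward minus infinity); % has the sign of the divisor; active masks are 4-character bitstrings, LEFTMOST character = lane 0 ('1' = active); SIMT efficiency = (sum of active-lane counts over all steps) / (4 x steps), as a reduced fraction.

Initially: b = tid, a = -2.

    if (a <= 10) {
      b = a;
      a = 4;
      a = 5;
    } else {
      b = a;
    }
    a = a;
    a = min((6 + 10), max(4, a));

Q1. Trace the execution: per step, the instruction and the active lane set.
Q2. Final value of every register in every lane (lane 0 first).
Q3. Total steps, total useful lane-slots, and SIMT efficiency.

step 0: eval (a <= 10)               1111
step 1: b <- a                       1111
step 2: a <- 4                       1111
step 3: a <- 5                       1111
step 4: a <- a                       1111
step 5: a <- min((6 + 10), max(4, a)) 1111

Answer: 6 steps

b: -2,-2,-2,-2
a: 5,5,5,5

steps = 6; useful = 24; efficiency = 24/24 = 1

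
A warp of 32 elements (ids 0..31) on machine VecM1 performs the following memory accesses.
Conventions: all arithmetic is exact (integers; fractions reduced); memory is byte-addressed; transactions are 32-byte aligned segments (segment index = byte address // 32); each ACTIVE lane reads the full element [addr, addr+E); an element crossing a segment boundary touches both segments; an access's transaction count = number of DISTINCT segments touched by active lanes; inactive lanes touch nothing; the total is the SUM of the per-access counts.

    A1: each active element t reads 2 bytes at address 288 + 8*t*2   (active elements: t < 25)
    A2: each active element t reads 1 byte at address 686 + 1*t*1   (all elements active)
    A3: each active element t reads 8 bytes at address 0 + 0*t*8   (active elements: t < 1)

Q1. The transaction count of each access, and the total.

A1: 13 transactions
A2: 2 transactions
A3: 1 transaction

Answer: 13,2,1; total 16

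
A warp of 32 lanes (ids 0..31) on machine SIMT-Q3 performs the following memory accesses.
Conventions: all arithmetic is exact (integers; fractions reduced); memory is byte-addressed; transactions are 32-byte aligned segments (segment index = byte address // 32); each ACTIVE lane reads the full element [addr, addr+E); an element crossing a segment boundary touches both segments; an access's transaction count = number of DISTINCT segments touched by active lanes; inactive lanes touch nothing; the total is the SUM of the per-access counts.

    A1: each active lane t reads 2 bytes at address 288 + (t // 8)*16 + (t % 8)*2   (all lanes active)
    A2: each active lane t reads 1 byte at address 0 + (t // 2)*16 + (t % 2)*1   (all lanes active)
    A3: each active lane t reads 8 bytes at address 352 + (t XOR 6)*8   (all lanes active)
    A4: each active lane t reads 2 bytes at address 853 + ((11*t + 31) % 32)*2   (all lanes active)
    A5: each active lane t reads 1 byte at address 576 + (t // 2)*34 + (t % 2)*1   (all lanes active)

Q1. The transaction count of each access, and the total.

A1: 2 transactions
A2: 8 transactions
A3: 8 transactions
A4: 3 transactions
A5: 16 transactions

Answer: 2,8,8,3,16; total 37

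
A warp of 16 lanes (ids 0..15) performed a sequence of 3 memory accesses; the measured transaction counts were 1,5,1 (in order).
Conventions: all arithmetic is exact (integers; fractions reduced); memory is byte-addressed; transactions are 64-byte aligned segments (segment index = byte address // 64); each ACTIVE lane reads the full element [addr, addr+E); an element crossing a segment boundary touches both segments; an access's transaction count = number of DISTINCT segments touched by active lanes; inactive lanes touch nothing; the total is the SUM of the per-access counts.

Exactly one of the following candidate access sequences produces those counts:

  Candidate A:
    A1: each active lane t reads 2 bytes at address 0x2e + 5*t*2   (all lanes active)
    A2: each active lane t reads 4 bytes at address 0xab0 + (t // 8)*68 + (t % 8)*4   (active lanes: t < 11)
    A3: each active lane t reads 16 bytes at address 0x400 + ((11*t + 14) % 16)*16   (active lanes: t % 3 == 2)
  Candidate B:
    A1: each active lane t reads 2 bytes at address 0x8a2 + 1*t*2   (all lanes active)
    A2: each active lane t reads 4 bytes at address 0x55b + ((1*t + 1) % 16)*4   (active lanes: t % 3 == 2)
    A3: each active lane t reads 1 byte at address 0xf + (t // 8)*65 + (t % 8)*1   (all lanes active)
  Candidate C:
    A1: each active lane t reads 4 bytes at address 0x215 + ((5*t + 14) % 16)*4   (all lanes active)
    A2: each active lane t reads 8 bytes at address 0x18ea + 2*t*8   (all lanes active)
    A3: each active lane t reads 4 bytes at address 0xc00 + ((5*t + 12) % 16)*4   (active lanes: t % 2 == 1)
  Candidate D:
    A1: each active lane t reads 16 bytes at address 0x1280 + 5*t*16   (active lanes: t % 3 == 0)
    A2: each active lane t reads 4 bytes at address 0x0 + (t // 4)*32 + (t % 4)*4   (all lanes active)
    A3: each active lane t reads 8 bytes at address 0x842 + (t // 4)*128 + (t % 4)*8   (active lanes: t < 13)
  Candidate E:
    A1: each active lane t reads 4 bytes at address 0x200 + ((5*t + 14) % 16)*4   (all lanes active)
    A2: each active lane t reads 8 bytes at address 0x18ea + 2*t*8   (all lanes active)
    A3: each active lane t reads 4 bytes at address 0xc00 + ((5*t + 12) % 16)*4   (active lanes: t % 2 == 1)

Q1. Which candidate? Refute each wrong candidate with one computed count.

A: A1 gives 4 transactions, not 1
B: A1 gives 2 transactions, not 1
C: A1 gives 2 transactions, not 1
D: A1 gives 6 transactions, not 1
E: all counts match (1,5,1)

Answer: E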